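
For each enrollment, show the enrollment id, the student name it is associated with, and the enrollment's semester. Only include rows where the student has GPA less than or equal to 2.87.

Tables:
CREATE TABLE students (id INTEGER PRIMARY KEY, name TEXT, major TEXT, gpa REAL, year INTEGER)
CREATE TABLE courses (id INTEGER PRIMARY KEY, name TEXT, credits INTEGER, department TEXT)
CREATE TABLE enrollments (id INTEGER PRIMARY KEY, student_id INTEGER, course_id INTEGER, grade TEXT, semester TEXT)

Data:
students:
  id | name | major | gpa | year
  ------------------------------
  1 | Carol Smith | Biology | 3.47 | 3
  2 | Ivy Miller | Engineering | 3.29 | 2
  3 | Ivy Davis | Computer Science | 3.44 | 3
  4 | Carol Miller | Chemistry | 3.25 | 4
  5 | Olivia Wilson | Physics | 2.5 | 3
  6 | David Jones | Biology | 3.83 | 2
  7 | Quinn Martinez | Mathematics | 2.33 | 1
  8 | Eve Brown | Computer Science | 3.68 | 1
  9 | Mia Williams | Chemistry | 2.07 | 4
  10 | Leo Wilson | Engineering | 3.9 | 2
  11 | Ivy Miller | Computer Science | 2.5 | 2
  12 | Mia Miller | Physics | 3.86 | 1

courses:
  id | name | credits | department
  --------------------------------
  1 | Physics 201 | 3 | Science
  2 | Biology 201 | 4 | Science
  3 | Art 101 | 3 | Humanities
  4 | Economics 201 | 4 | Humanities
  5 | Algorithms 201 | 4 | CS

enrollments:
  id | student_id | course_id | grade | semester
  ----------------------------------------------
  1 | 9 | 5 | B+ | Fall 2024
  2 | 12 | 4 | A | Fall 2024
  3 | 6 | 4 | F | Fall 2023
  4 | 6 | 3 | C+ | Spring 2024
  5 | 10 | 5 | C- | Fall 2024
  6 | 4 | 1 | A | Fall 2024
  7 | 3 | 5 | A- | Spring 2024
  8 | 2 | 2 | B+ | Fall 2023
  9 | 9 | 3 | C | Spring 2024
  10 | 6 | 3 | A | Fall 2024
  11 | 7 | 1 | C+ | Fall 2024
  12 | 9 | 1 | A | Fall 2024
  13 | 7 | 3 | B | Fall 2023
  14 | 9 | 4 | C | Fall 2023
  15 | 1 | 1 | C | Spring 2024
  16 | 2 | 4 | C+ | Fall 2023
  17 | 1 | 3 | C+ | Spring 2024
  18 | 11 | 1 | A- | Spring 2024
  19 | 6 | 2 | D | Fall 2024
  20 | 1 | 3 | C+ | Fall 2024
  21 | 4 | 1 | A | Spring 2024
SELECT c.id, p.name AS student, c.semester FROM enrollments c JOIN students p ON c.student_id = p.id WHERE p.gpa <= 2.87

Execution result:
id | student | semester
1 | Mia Williams | Fall 2024
9 | Mia Williams | Spring 2024
11 | Quinn Martinez | Fall 2024
12 | Mia Williams | Fall 2024
13 | Quinn Martinez | Fall 2023
14 | Mia Williams | Fall 2023
18 | Ivy Miller | Spring 2024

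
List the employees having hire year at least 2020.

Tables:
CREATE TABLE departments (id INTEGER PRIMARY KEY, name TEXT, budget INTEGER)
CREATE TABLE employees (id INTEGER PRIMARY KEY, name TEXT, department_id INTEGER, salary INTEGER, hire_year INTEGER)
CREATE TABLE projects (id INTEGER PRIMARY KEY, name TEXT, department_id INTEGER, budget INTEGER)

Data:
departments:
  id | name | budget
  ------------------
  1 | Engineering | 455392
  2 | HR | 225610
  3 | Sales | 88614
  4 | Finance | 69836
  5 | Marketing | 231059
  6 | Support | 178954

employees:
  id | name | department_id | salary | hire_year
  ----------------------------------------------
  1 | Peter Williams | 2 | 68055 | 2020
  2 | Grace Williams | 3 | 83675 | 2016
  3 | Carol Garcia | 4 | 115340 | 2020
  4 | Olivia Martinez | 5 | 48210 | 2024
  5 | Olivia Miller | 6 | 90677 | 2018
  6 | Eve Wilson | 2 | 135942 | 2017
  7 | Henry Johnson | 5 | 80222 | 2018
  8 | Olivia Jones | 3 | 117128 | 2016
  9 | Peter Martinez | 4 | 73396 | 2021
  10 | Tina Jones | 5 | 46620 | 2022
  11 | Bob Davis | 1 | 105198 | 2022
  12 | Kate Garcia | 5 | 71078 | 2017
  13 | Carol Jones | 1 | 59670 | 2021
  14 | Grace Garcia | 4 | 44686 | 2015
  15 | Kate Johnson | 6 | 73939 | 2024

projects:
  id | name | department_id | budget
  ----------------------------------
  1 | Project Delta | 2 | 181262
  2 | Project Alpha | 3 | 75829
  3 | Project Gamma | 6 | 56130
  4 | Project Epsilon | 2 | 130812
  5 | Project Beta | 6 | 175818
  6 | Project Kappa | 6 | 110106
SELECT name, hire_year FROM employees WHERE hire_year >= 2020

Execution result:
name | hire_year
Peter Williams | 2020
Carol Garcia | 2020
Olivia Martinez | 2024
Peter Martinez | 2021
Tina Jones | 2022
Bob Davis | 2022
Carol Jones | 2021
Kate Johnson | 2024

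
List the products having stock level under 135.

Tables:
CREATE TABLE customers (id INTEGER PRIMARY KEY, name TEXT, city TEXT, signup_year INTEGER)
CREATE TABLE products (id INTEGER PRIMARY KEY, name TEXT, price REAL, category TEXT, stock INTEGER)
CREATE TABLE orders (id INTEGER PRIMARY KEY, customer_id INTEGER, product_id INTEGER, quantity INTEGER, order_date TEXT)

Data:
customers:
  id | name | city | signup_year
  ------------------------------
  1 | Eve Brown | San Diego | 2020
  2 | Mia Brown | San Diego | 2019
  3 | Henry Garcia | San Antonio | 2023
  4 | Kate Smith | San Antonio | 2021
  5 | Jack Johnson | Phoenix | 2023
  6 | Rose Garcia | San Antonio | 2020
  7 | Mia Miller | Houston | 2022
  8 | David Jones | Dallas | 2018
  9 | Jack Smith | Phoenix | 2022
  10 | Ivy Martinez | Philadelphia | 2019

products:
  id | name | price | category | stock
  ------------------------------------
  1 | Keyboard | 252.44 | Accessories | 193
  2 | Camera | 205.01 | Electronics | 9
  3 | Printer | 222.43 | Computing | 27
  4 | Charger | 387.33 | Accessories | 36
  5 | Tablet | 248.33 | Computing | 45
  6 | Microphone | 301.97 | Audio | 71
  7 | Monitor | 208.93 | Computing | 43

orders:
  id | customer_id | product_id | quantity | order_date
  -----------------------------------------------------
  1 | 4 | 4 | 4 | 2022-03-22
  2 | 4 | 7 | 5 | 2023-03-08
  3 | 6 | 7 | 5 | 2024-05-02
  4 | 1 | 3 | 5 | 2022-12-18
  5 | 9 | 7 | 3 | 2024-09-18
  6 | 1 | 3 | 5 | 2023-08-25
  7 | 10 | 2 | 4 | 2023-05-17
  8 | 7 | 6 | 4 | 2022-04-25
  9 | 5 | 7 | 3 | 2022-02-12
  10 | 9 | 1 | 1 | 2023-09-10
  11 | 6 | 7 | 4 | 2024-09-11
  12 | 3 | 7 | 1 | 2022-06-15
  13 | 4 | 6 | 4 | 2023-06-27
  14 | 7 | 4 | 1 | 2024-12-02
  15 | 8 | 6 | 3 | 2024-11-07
SELECT name, stock FROM products WHERE stock < 135

Execution result:
name | stock
Camera | 9
Printer | 27
Charger | 36
Tablet | 45
Microphone | 71
Monitor | 43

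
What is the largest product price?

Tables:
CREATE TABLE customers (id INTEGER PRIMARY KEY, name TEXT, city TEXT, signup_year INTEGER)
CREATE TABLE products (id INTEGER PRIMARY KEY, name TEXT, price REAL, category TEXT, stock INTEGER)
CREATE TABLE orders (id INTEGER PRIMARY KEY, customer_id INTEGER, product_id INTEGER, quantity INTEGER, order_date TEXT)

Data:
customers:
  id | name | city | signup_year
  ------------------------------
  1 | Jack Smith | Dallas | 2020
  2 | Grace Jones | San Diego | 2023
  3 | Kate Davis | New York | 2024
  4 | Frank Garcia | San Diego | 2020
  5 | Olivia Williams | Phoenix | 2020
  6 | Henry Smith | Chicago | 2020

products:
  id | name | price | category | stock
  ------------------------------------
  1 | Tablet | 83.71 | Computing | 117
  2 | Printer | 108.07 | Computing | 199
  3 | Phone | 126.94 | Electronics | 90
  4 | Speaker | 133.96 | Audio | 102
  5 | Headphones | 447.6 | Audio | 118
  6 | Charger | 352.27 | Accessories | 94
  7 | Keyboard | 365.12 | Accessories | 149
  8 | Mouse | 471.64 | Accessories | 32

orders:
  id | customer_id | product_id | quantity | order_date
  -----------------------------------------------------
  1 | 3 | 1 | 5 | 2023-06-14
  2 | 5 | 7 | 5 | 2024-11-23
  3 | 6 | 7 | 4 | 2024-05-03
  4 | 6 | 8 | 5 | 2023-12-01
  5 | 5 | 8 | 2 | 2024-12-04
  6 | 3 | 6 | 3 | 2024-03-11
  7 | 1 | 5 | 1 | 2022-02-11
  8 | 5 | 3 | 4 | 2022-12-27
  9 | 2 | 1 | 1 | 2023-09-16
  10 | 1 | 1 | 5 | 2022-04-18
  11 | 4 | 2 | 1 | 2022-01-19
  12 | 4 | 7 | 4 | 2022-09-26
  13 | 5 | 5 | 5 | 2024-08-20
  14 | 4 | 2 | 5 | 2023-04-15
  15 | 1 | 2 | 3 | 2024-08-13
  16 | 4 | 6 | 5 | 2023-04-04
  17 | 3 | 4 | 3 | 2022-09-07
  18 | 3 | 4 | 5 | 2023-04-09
SELECT MAX(price) FROM products

Execution result:
471.64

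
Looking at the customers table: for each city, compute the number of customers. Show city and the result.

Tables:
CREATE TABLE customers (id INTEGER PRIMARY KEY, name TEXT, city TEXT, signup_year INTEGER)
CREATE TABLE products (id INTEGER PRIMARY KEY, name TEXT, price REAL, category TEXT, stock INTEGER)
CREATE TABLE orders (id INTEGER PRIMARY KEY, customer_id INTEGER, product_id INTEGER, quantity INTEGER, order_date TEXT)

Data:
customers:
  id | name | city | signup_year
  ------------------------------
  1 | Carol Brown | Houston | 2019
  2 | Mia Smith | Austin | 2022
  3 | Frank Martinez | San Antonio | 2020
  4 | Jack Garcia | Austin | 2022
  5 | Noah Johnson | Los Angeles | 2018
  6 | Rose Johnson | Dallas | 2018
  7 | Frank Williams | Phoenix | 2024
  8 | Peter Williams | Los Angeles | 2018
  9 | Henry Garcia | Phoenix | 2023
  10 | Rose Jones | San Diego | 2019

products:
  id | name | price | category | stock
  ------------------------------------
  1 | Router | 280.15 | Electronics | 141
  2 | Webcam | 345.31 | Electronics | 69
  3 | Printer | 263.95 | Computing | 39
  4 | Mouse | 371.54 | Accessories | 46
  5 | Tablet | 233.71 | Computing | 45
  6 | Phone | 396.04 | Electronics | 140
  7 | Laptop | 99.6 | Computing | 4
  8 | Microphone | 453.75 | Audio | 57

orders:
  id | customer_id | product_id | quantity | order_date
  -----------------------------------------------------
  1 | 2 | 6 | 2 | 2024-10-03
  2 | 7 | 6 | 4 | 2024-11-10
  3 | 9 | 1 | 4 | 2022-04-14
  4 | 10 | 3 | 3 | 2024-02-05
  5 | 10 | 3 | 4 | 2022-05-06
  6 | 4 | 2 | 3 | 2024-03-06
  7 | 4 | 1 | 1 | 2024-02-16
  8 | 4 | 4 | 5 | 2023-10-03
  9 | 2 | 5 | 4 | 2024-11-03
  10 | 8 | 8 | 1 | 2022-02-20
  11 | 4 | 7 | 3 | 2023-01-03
SELECT city, COUNT(*) AS n FROM customers GROUP BY city

Execution result:
city | n
Austin | 2
Dallas | 1
Houston | 1
Los Angeles | 2
Phoenix | 2
San Antonio | 1
San Diego | 1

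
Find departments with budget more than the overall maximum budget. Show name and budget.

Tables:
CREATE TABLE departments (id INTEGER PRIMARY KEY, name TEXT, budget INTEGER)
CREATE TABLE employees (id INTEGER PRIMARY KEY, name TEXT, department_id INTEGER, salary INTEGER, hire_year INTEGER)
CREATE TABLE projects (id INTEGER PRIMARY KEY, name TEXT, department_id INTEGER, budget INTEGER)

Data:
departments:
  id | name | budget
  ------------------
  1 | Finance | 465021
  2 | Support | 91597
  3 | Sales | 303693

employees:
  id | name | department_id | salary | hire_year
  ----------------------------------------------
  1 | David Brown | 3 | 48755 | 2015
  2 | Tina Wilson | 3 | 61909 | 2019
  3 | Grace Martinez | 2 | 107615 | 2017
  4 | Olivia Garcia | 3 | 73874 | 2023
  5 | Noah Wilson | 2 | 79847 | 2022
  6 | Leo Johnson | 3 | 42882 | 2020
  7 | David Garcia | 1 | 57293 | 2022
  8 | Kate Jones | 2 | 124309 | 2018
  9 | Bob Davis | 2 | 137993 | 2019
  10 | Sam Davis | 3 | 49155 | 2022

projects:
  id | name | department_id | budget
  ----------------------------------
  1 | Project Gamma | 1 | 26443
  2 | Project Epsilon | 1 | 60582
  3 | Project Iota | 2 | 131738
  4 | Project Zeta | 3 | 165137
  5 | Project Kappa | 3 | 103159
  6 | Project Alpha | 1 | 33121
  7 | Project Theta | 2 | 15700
SELECT name, budget FROM departments WHERE budget > (SELECT MAX(budget) FROM departments)

Execution result:
(no rows)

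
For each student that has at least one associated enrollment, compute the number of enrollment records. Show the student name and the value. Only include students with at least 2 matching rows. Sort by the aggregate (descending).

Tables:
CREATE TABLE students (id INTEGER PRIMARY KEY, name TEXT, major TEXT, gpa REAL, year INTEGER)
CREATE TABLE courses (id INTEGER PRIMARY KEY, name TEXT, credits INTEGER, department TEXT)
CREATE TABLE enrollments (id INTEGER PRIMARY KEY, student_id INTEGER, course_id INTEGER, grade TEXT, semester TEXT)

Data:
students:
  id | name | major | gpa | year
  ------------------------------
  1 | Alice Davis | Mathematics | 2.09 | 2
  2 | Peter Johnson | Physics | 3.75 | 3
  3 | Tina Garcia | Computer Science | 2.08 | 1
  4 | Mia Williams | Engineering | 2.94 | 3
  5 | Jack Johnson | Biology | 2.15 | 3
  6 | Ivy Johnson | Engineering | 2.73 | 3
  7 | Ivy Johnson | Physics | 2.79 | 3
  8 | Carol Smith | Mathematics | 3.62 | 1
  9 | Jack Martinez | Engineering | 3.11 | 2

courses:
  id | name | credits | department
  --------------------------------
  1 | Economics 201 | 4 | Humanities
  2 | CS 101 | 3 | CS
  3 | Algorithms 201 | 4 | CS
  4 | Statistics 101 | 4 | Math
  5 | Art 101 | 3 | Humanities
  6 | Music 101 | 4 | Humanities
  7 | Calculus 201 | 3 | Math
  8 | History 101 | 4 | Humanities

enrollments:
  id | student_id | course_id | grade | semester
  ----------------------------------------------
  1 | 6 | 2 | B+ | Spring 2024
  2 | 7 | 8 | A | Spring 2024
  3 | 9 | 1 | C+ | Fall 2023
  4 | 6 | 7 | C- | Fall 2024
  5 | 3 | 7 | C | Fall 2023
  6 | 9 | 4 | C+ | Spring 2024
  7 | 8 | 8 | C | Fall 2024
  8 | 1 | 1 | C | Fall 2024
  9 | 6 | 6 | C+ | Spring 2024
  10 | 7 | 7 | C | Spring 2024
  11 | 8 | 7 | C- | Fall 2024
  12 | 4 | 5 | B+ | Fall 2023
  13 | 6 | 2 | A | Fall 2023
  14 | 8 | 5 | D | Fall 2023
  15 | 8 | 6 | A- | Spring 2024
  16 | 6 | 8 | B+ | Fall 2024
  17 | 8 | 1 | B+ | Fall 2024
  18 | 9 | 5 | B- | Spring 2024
SELECT p.name, COUNT(*) AS n FROM enrollments c JOIN students p ON c.student_id = p.id GROUP BY p.id, p.name HAVING COUNT(*) >= 2 ORDER BY n DESC

Execution result:
name | n
Ivy Johnson | 5
Carol Smith | 5
Jack Martinez | 3
Ivy Johnson | 2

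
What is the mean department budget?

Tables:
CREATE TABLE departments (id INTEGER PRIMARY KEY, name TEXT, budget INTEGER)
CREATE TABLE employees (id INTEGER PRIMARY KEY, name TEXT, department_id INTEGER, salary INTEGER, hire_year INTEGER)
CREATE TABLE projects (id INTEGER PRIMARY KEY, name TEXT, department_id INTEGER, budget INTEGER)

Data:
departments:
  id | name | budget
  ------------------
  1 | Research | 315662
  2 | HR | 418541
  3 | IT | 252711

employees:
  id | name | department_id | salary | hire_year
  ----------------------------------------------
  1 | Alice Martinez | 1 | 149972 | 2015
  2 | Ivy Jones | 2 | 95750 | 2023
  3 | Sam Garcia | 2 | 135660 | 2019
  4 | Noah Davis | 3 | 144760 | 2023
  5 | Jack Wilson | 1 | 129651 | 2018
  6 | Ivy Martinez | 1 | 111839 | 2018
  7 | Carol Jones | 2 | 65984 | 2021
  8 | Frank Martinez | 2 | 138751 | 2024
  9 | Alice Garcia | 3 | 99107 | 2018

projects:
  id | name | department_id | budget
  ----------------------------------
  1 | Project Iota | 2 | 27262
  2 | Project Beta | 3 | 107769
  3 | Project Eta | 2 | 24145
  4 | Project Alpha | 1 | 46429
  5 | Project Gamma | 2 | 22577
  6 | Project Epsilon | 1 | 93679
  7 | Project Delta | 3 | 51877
SELECT AVG(budget) FROM departments

Execution result:
328971.33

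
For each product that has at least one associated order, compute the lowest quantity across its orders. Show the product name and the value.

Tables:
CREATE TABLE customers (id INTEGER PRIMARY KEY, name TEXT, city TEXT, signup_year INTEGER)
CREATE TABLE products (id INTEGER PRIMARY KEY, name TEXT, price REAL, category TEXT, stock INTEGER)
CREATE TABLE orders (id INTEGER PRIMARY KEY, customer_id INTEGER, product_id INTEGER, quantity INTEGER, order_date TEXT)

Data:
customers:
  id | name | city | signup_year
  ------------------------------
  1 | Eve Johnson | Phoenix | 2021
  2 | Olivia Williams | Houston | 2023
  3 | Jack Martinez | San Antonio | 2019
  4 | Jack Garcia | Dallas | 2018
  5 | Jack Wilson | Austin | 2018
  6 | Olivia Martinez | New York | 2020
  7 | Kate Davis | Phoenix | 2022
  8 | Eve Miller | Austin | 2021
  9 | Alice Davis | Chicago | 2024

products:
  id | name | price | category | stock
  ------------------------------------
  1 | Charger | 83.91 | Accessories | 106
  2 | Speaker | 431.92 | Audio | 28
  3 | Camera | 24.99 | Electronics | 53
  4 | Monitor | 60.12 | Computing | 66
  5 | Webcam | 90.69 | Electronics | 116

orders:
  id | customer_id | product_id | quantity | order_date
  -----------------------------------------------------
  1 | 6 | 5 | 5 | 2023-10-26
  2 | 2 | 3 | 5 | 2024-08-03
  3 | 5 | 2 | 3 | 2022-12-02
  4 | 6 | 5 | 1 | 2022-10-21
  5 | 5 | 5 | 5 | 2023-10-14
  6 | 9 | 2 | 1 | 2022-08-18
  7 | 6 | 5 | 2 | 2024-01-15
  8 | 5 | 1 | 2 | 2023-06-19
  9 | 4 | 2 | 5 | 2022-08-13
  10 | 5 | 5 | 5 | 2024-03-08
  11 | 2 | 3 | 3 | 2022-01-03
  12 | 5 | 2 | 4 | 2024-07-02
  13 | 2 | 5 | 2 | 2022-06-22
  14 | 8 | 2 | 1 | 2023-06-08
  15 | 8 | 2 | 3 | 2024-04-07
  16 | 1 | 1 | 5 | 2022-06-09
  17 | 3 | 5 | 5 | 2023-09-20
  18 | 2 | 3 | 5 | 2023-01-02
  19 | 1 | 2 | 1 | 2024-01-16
SELECT p.name, MIN(c.quantity) AS min_quantity FROM orders c JOIN products p ON c.product_id = p.id GROUP BY p.id, p.name

Execution result:
name | min_quantity
Charger | 2
Speaker | 1
Camera | 3
Webcam | 1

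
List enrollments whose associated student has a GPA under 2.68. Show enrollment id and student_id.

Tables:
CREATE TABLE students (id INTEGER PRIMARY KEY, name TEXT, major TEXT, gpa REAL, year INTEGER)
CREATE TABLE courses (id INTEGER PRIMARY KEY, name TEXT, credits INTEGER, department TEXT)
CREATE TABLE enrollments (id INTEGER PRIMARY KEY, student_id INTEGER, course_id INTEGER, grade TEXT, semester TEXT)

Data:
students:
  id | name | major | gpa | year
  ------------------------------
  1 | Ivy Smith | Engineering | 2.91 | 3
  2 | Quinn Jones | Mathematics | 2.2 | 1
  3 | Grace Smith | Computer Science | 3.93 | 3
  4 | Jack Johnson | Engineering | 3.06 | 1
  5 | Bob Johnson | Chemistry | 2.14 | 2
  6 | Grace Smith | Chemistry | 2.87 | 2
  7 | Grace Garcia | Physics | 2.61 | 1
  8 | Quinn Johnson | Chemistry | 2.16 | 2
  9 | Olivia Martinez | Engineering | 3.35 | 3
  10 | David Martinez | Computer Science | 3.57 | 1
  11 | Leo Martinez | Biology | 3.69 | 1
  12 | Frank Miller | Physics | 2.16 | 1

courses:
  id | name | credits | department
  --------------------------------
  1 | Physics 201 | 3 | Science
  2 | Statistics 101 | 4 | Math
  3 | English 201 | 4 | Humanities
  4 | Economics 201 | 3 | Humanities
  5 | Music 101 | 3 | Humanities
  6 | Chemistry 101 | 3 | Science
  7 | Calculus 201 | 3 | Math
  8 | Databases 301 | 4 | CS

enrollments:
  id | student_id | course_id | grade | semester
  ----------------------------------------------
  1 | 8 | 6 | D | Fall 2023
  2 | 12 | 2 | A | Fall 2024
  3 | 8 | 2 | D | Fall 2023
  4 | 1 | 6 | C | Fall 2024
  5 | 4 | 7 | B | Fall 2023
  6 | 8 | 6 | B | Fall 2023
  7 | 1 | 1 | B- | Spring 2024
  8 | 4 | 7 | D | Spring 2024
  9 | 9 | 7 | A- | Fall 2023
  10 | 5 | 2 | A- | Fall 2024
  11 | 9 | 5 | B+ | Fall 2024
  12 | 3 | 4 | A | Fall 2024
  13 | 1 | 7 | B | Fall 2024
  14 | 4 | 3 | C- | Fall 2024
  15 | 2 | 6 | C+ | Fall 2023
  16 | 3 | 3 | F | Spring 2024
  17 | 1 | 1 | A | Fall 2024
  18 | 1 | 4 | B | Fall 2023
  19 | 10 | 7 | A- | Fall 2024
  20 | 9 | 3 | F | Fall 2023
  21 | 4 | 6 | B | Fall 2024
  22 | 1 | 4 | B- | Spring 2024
SELECT id, student_id FROM enrollments WHERE student_id IN (SELECT id FROM students WHERE gpa < 2.68)

Execution result:
id | student_id
1 | 8
2 | 12
3 | 8
6 | 8
10 | 5
15 | 2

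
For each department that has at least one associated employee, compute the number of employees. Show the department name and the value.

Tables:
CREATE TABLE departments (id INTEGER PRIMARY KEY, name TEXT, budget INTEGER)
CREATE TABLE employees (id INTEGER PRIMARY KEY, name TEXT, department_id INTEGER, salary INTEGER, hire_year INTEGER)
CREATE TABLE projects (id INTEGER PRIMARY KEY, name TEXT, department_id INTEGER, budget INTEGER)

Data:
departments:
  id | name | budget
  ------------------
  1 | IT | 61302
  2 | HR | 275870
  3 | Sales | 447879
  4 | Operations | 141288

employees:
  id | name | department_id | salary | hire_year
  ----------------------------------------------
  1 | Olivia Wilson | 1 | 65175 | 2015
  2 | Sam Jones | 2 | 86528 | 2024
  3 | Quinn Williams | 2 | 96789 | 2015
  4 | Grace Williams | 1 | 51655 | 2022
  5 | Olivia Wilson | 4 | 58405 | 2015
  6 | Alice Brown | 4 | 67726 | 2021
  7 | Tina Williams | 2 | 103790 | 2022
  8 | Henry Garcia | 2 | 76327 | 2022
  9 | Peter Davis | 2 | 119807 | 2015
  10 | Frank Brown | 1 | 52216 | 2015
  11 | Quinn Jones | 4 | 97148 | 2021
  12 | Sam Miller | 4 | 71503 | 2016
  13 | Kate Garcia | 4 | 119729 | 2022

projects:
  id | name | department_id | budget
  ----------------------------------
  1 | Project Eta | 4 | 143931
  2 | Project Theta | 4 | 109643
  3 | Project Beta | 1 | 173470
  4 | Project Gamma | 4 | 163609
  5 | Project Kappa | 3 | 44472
SELECT p.name, COUNT(*) AS n FROM employees c JOIN departments p ON c.department_id = p.id GROUP BY p.id, p.name

Execution result:
name | n
IT | 3
HR | 5
Operations | 5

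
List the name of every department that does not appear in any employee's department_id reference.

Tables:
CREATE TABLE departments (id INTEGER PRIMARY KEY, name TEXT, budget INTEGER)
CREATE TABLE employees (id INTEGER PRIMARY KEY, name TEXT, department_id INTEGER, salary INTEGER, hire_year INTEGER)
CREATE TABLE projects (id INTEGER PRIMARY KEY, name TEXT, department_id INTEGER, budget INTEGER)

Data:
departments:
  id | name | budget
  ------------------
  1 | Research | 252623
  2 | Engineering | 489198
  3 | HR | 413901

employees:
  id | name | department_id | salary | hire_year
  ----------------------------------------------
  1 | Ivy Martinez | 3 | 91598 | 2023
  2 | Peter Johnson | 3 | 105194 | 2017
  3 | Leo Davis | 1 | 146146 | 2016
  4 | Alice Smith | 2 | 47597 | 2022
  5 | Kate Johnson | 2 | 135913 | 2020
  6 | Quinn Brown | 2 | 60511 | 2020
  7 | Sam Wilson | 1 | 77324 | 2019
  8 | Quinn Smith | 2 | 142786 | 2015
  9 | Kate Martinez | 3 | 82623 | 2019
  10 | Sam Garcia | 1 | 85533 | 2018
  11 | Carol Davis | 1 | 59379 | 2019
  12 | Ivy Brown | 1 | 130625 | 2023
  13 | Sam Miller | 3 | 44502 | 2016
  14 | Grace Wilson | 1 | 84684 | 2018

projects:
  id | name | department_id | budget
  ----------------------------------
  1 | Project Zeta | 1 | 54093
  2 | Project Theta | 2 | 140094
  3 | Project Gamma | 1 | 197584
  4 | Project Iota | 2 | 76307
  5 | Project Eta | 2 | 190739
SELECT p.name FROM departments p LEFT JOIN employees c ON c.department_id = p.id WHERE c.id IS NULL

Execution result:
(no rows)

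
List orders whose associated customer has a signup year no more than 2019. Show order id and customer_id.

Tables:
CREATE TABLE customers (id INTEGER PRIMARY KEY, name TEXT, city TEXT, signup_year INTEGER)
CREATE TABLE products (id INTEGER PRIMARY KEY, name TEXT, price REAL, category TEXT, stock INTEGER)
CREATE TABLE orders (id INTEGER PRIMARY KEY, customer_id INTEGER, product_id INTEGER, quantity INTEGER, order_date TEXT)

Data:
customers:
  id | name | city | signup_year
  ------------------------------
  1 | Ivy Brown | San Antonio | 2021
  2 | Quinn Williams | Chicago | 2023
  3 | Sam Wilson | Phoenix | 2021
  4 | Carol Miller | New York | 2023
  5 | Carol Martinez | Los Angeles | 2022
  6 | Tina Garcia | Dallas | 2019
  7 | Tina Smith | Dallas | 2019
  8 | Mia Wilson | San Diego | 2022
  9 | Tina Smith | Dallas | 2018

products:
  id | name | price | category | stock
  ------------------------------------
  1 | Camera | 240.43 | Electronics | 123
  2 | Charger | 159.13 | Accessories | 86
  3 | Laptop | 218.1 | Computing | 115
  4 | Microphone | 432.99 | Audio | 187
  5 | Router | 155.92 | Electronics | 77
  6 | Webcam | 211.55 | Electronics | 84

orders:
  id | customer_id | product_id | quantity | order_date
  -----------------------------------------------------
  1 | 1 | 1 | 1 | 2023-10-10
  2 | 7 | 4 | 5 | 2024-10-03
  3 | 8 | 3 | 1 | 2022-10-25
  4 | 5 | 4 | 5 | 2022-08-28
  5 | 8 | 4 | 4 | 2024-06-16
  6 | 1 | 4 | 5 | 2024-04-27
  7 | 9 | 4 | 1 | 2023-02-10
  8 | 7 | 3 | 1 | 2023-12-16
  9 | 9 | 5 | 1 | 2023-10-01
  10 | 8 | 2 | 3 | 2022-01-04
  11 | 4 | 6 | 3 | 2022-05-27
SELECT id, customer_id FROM orders WHERE customer_id IN (SELECT id FROM customers WHERE signup_year <= 2019)

Execution result:
id | customer_id
2 | 7
7 | 9
8 | 7
9 | 9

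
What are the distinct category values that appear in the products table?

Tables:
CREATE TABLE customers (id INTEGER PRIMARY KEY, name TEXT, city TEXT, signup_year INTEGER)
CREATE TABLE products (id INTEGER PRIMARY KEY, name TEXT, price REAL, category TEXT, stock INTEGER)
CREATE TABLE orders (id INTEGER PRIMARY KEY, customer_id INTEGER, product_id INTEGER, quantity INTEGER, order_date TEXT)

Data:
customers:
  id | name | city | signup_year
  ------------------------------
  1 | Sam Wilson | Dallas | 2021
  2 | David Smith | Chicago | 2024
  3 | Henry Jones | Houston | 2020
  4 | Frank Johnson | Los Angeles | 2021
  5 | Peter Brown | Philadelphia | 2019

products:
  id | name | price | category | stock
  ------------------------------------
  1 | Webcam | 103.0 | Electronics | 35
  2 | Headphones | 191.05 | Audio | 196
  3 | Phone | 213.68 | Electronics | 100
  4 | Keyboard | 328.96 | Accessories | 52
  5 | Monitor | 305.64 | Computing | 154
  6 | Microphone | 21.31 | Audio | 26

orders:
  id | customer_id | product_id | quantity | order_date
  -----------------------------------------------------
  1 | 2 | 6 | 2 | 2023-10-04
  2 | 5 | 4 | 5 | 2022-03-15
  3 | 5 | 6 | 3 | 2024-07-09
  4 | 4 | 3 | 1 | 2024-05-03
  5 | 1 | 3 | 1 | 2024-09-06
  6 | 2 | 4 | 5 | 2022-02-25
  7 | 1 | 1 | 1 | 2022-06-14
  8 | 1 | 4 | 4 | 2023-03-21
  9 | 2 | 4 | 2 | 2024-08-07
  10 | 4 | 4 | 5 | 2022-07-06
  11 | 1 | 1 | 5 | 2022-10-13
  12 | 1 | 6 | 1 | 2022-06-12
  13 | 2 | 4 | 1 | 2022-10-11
SELECT DISTINCT category FROM products

Execution result:
category
Electronics
Audio
Accessories
Computing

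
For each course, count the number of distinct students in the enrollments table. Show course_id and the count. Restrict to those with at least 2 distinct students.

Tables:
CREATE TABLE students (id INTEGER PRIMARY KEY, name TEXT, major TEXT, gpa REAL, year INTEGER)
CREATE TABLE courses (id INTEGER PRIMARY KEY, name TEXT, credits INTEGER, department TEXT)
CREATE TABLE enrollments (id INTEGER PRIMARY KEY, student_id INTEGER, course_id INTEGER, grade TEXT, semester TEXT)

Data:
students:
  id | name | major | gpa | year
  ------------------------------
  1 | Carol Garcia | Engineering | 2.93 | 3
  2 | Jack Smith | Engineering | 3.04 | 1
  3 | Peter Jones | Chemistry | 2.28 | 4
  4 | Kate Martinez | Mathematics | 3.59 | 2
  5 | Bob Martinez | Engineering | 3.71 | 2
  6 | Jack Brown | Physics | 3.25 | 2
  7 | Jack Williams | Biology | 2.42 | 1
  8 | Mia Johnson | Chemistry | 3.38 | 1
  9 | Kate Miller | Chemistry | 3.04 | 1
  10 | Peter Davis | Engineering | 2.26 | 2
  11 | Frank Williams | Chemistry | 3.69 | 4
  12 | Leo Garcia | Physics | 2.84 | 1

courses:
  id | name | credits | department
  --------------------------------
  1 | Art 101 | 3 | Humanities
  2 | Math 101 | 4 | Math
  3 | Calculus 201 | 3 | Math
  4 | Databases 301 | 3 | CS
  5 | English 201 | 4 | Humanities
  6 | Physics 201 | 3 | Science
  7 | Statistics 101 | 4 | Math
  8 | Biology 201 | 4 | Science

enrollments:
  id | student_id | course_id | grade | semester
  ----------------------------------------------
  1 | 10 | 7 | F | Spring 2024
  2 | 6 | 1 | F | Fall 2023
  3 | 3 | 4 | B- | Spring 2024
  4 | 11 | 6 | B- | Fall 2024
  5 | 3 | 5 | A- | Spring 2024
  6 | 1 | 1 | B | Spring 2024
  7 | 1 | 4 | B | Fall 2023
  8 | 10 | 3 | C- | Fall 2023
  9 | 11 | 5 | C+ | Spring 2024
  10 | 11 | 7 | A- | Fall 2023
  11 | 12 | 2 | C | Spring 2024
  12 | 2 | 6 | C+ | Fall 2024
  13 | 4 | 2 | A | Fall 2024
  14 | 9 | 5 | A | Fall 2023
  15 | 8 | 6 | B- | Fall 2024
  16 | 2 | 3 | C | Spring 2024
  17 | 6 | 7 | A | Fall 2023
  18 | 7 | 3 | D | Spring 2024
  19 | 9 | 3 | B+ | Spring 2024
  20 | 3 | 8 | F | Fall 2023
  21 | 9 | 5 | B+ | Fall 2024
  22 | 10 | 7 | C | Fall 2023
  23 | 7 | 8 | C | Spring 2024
SELECT course_id, COUNT(DISTINCT student_id) AS distinct_student_count FROM enrollments GROUP BY course_id HAVING COUNT(DISTINCT student_id) >= 2

Execution result:
course_id | distinct_student_count
1 | 2
2 | 2
3 | 4
4 | 2
5 | 3
6 | 3
7 | 3
8 | 2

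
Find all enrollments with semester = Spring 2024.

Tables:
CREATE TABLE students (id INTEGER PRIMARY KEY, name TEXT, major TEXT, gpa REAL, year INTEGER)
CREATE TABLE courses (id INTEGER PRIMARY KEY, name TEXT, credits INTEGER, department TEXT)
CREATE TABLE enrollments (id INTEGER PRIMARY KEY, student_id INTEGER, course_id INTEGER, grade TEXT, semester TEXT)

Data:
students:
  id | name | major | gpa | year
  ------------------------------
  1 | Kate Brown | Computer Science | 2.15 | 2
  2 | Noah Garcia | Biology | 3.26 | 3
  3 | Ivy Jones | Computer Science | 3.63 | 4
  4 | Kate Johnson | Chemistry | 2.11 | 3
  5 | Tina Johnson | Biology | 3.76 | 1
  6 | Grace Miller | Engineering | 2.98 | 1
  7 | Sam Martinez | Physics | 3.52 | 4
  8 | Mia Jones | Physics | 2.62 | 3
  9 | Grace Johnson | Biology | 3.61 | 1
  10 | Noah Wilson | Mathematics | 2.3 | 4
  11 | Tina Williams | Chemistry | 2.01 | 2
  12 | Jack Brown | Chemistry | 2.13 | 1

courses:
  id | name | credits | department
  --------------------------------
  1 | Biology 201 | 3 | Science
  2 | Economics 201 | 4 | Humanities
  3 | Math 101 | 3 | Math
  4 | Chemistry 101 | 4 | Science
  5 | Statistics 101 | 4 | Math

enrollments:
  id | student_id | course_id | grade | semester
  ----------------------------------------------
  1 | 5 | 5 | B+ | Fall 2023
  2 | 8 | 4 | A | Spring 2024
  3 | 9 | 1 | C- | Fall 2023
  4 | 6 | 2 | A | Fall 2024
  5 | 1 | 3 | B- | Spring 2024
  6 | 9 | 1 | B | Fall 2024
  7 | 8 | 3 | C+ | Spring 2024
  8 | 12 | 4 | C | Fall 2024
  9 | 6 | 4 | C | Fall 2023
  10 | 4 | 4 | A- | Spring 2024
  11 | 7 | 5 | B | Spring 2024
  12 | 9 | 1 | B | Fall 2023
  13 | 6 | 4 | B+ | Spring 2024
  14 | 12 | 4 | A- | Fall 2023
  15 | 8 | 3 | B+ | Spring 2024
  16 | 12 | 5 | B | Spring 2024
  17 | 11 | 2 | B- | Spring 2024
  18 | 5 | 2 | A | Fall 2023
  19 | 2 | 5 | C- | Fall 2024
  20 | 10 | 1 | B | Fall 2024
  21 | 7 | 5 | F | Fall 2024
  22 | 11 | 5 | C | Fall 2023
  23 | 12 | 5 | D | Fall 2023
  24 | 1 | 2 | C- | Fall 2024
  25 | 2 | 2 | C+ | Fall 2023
SELECT id, semester FROM enrollments WHERE semester = 'Spring 2024'

Execution result:
id | semester
2 | Spring 2024
5 | Spring 2024
7 | Spring 2024
10 | Spring 2024
11 | Spring 2024
13 | Spring 2024
15 | Spring 2024
16 | Spring 2024
17 | Spring 2024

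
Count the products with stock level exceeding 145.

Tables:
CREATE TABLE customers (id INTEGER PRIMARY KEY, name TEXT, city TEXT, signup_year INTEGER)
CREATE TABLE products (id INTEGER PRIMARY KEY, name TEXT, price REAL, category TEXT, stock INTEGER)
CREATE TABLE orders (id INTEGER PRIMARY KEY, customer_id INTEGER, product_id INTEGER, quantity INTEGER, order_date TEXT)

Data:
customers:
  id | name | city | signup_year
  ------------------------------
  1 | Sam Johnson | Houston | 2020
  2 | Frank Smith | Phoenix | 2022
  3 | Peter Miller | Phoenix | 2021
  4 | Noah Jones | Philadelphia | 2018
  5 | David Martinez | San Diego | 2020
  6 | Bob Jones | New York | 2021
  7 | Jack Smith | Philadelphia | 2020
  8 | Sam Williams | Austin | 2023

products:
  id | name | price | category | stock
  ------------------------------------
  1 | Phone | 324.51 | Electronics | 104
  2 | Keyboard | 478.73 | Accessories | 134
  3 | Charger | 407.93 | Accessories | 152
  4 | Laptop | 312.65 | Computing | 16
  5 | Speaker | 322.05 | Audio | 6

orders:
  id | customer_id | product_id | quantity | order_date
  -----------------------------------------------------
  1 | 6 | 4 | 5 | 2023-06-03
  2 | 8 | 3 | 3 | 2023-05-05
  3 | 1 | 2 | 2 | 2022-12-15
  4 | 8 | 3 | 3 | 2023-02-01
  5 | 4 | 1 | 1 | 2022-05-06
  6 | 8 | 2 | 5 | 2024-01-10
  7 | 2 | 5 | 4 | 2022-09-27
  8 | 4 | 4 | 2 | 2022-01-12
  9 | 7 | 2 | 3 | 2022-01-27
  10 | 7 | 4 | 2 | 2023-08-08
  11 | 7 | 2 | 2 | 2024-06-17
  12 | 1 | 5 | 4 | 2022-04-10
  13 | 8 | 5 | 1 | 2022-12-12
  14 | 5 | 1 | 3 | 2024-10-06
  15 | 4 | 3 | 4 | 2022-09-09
SELECT COUNT(*) FROM products WHERE stock > 145

Execution result:
1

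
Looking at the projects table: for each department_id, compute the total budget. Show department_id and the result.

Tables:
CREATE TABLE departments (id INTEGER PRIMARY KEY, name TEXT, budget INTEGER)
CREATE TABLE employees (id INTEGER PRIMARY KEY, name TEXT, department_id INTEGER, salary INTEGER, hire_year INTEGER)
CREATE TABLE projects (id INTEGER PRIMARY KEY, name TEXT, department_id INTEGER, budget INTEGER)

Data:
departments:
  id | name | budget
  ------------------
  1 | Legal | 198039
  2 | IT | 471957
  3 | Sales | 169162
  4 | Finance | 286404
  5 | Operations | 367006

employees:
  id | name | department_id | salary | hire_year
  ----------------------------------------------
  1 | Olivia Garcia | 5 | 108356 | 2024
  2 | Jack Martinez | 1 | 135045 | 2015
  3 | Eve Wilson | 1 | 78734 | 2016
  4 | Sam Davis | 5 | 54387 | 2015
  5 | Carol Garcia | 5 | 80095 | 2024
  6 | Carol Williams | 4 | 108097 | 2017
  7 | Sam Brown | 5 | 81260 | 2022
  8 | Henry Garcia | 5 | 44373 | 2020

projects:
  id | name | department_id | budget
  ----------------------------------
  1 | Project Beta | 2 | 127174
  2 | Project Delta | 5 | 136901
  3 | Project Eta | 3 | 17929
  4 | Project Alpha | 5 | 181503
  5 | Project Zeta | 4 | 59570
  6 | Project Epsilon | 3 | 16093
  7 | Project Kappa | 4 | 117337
SELECT department_id, SUM(budget) AS sum_budget FROM projects GROUP BY department_id

Execution result:
department_id | sum_budget
2 | 127174
3 | 34022
4 | 176907
5 | 318404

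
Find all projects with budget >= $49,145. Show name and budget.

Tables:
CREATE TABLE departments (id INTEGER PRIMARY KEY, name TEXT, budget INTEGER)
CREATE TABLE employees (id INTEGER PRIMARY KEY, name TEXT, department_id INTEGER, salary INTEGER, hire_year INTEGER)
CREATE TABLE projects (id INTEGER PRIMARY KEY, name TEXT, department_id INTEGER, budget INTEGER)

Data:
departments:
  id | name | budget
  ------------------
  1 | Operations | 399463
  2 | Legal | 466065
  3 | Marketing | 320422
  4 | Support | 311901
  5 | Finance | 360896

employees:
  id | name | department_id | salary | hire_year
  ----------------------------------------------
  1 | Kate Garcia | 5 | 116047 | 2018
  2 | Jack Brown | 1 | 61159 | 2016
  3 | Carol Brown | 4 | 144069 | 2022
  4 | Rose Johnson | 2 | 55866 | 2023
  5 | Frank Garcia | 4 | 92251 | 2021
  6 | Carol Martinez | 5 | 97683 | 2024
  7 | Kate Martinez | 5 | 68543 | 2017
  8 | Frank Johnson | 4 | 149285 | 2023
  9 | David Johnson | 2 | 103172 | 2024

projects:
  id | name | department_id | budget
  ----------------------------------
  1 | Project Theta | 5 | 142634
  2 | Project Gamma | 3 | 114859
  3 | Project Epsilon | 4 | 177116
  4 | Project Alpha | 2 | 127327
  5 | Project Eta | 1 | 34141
SELECT name, budget FROM projects WHERE budget >= 49145

Execution result:
name | budget
Project Theta | 142634
Project Gamma | 114859
Project Epsilon | 177116
Project Alpha | 127327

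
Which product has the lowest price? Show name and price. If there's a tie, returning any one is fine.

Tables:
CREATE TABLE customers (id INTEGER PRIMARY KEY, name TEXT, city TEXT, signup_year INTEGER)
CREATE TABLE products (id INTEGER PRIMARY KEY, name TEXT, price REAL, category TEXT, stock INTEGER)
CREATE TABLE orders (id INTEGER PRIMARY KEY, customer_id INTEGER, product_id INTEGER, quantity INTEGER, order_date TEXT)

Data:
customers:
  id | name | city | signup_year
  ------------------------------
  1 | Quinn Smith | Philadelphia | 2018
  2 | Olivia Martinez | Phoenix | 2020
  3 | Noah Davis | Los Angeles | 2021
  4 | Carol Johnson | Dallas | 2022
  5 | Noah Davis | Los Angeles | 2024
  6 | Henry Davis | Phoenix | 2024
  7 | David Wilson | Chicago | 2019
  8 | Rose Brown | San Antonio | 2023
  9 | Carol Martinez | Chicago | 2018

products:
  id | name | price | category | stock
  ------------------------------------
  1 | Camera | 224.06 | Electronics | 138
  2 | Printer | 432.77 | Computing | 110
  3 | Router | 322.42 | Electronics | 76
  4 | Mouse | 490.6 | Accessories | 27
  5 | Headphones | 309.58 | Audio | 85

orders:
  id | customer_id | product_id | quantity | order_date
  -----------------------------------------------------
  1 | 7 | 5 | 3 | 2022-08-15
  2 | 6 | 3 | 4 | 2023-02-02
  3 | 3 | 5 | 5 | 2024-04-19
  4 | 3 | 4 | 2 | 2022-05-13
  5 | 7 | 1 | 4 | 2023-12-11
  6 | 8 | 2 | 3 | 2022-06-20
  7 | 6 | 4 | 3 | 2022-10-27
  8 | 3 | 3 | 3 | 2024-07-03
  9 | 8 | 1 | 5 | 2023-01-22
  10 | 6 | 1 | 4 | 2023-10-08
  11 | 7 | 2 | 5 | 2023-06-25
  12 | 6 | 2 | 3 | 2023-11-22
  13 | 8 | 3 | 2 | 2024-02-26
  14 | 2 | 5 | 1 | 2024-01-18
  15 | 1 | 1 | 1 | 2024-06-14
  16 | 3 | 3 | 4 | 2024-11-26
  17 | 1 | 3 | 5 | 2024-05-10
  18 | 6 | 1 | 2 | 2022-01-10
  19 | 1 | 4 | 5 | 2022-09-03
SELECT name, price FROM products ORDER BY price ASC LIMIT 1

Execution result:
name | price
Camera | 224.06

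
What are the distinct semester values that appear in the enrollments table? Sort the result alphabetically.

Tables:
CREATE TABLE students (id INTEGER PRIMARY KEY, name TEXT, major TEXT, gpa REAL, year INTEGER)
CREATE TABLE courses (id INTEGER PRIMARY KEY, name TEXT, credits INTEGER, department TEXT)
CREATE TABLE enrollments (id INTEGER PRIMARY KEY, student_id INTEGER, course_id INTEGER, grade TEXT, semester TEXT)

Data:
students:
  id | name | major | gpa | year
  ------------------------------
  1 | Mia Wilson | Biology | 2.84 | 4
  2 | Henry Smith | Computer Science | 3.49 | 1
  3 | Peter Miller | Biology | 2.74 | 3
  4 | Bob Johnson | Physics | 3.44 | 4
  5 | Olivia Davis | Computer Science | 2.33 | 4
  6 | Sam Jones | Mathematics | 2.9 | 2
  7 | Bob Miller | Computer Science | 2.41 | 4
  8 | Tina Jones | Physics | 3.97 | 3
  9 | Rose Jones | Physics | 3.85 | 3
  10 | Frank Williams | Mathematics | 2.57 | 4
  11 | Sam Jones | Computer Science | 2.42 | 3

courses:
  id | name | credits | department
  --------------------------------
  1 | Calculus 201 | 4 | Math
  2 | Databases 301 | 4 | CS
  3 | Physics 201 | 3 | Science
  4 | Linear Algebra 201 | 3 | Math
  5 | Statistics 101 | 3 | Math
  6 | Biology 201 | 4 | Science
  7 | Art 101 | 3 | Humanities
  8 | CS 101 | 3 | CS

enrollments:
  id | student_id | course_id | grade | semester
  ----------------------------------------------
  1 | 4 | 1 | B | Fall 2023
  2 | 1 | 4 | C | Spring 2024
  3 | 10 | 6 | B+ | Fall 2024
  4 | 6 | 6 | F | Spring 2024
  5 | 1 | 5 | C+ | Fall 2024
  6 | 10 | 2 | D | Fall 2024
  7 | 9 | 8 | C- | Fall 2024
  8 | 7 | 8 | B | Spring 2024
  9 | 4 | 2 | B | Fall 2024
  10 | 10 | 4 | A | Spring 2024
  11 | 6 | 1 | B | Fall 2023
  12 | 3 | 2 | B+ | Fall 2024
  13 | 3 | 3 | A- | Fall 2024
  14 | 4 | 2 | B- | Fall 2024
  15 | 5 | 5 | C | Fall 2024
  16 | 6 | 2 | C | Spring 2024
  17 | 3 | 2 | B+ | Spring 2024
SELECT DISTINCT semester FROM enrollments ORDER BY semester

Execution result:
semester
Fall 2023
Fall 2024
Spring 2024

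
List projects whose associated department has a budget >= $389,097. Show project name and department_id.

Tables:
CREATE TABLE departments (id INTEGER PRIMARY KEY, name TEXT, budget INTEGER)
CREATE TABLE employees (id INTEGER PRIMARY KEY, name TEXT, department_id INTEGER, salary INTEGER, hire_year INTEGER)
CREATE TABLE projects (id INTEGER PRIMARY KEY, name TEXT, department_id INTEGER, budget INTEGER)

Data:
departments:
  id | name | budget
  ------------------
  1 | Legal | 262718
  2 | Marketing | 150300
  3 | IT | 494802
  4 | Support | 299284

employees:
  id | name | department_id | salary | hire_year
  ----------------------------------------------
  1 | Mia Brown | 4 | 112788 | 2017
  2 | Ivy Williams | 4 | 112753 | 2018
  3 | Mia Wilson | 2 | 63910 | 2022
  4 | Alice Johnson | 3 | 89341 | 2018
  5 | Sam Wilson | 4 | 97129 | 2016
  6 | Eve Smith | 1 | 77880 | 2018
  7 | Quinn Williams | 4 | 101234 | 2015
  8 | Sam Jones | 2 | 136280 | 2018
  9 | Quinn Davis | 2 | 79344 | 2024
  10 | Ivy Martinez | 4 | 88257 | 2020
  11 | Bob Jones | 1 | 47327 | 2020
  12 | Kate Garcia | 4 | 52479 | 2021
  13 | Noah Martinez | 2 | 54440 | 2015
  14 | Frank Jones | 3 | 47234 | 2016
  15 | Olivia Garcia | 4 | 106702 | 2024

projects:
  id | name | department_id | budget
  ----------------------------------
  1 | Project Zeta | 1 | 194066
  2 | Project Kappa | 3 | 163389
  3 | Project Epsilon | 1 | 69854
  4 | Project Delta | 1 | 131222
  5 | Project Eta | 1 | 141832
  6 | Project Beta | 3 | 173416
SELECT name, department_id FROM projects WHERE department_id IN (SELECT id FROM departments WHERE budget >= 389097)

Execution result:
name | department_id
Project Kappa | 3
Project Beta | 3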